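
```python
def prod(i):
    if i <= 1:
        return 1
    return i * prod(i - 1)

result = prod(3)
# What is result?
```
Call trace:
prod(i=3)
  prod(i=2)
    prod(i=1)
    -> return 1
  -> return 2
-> return 6

Final answer: 6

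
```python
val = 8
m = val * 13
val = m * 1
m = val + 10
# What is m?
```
Trace:
  val=8
  val=8, m=104
  val=104, m=104
  val=104, m=114

Final answer: 114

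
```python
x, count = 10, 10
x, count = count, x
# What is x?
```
Trace:
  x=10, count=10
  x=10, count=10

Final answer: 10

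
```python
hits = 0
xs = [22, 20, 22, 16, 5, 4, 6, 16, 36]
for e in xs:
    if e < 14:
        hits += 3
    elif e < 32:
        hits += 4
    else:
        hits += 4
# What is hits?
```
Trace:
  hits=0
  hits=4, e=22
  hits=8, e=20
  hits=12, e=22
  hits=16, e=16
  hits=19, e=5
  hits=22, e=4
  hits=25, e=6
  hits=29, e=16
  hits=33, e=36

Final answer: 33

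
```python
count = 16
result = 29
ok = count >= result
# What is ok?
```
Trace:
  count=16
  count=16, result=29
  count=16, result=29, ok=False

Final answer: False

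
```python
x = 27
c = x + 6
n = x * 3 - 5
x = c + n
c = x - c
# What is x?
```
Trace:
  x=27
  x=27, c=33
  x=27, c=33, n=76
  x=109, c=33, n=76
  x=109, c=76, n=76

Final answer: 109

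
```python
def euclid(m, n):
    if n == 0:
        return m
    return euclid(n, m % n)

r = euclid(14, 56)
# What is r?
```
Call trace:
euclid(m=14, n=56)
  euclid(m=56, n=14)
    euclid(m=14, n=0)
    -> return 14
  -> return 14
-> return 14

Final answer: 14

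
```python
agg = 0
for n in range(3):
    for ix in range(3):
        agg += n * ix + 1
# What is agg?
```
Trace:
  agg=0
  agg=1, n=0, ix=0
  agg=2, n=0, ix=1
  agg=3, n=0, ix=2
  agg=4, n=1, ix=0
  agg=6, n=1, ix=1
  agg=9, n=1, ix=2
  agg=10, n=2, ix=0
  agg=13, n=2, ix=1
  agg=18, n=2, ix=2

Final answer: 18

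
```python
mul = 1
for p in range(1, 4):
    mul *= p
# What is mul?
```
Trace:
  mul=1
  mul=1, p=1
  mul=2, p=2
  mul=6, p=3

Final answer: 6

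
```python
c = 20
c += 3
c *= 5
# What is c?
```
Trace:
  c=20
  c=23
  c=115

Final answer: 115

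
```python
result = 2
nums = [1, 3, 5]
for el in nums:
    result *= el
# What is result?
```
Trace:
  result=2
  result=2, el=1
  result=6, el=3
  result=30, el=5

Final answer: 30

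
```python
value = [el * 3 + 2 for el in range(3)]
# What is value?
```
Trace:
  el=0
  el=1
  el=2
  value=[2, 5, 8]

Final answer: [2, 5, 8]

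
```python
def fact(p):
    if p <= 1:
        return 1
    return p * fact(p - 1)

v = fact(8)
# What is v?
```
Call trace:
fact(p=8)
  fact(p=7)
    fact(p=6)
      fact(p=5)
        fact(p=4)
          fact(p=3)
            fact(p=2)
              fact(p=1)
              -> return 1
            -> return 2
          -> return 6
        -> return 24
      -> return 120
    -> return 720
  -> return 5040
-> return 40320

Final answer: 40320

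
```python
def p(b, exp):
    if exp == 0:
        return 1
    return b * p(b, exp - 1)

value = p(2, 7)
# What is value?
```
Call trace:
p(b=2, exp=7)
  p(b=2, exp=6)
    p(b=2, exp=5)
      p(b=2, exp=4)
        p(b=2, exp=3)
          p(b=2, exp=2)
            p(b=2, exp=1)
              p(b=2, exp=0)
              -> return 1
            -> return 2
          -> return 4
        -> return 8
      -> return 16
    -> return 32
  -> return 64
-> return 128

Final answer: 128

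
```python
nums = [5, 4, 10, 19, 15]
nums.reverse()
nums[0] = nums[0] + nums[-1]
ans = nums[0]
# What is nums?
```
Trace:
  nums=[5, 4, 10, 19, 15]
  nums=[15, 19, 10, 4, 5]
  nums=[20, 19, 10, 4, 5]
  nums=[20, 19, 10, 4, 5], ans=20

Final answer: [20, 19, 10, 4, 5]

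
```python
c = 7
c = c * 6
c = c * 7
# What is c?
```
Trace:
  c=7
  c=42
  c=294

Final answer: 294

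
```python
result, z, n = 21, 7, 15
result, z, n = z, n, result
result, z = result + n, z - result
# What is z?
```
Trace:
  result=21, z=7, n=15
  result=7, z=15, n=21
  result=28, z=8, n=21

Final answer: 8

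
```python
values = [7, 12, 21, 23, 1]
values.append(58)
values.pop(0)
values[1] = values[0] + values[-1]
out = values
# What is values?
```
Trace:
  values=[7, 12, 21, 23, 1]
  values=[7, 12, 21, 23, 1, 58]
  values=[12, 21, 23, 1, 58]
  values=[12, 70, 23, 1, 58]
  values=[12, 70, 23, 1, 58], out=[12, 70, 23, 1, 58]

Final answer: [12, 70, 23, 1, 58]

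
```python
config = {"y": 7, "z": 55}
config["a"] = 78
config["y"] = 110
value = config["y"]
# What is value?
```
Trace:
  config={'y': 7, 'z': 55}
  config={'y': 7, 'z': 55, 'a': 78}
  config={'y': 110, 'z': 55, 'a': 78}
  config={'y': 110, 'z': 55, 'a': 78}, value=110

Final answer: 110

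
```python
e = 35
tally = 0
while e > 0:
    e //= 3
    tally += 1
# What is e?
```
Trace:
  e=35
  e=35, tally=0
  e=11, tally=1
  e=3, tally=2
  e=1, tally=3
  e=0, tally=4

Final answer: 0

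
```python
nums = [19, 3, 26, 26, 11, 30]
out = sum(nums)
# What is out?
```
Trace:
  nums=[19, 3, 26, 26, 11, 30]
  nums=[19, 3, 26, 26, 11, 30], out=115

Final answer: 115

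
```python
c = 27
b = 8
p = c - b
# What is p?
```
Trace:
  c=27
  c=27, b=8
  c=27, b=8, p=19

Final answer: 19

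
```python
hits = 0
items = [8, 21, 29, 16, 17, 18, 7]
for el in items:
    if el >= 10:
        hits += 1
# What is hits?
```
Trace:
  hits=0
  hits=0, el=8
  hits=1, el=21
  hits=2, el=29
  hits=3, el=16
  hits=4, el=17
  hits=5, el=18
  hits=5, el=7

Final answer: 5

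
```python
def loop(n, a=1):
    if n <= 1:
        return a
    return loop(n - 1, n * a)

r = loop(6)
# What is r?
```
Call trace:
loop(n=6, a=1)
  loop(n=5, a=6)
    loop(n=4, a=30)
      loop(n=3, a=120)
        loop(n=2, a=360)
          loop(n=1, a=720)
          -> return 720
        -> return 720
      -> return 720
    -> return 720
  -> return 720
-> return 720

Final answer: 720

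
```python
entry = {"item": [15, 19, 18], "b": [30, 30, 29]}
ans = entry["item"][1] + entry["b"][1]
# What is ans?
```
Trace:
  entry={'item': [15, 19, 18], 'b': [30, 30, 29]}
  entry={'item': [15, 19, 18], 'b': [30, 30, 29]}, ans=49

Final answer: 49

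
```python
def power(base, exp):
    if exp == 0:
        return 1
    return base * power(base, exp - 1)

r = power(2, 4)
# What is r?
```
Call trace:
power(base=2, exp=4)
  power(base=2, exp=3)
    power(base=2, exp=2)
      power(base=2, exp=1)
        power(base=2, exp=0)
        -> return 1
      -> return 2
    -> return 4
  -> return 8
-> return 16

Final answer: 16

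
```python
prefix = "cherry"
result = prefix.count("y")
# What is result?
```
Trace:
  prefix='cherry'
  prefix='cherry', result=1

Final answer: 1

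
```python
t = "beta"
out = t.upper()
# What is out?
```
Trace:
  t='beta'
  t='beta', out='BETA'

Final answer: 'BETA'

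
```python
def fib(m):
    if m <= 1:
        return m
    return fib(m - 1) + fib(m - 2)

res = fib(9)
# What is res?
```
Call trace (a repeated sub-call is expanded the first time; later identical calls just restate its return value):
fib(m=9)
  fib(m=8)
    fib(m=7)
      fib(m=6)
        fib(m=5)
          fib(m=4)
            fib(m=3)
              fib(m=2)
                fib(m=1)
                -> return 1
                fib(m=0)
                -> return 0
              -> return 1
              fib(m=1)
              -> return 1
            -> return 2
            fib(m=2) -> return 1  (same call as traced above)
          -> return 3
          fib(m=3) -> return 2  (same call as traced above)
        -> return 5
        fib(m=4) -> return 3  (same call as traced above)
      -> return 8
      fib(m=5) -> return 5  (same call as traced above)
    -> return 13
    fib(m=6) -> return 8  (same call as traced above)
  -> return 21
  fib(m=7) -> return 13  (same call as traced above)
-> return 34

Final answer: 34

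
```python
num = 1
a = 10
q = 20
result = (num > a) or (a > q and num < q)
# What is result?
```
Trace:
  num=1
  num=1, a=10
  num=1, a=10, q=20
  num=1, a=10, q=20, result=False

Final answer: False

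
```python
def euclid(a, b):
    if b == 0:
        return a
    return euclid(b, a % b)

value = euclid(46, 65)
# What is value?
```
Call trace:
euclid(a=46, b=65)
  euclid(a=65, b=46)
    euclid(a=46, b=19)
      euclid(a=19, b=8)
        euclid(a=8, b=3)
          euclid(a=3, b=2)
            euclid(a=2, b=1)
              euclid(a=1, b=0)
              -> return 1
            -> return 1
          -> return 1
        -> return 1
      -> return 1
    -> return 1
  -> return 1
-> return 1

Final answer: 1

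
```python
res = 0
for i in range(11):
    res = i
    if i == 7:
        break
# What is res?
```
Trace:
  res=0
  res=0, i=0
  res=1, i=1
  res=2, i=2
  res=3, i=3
  res=4, i=4
  res=5, i=5
  res=6, i=6
  res=7, i=7

Final answer: 7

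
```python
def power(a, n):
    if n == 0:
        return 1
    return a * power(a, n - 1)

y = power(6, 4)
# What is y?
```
Call trace:
power(a=6, n=4)
  power(a=6, n=3)
    power(a=6, n=2)
      power(a=6, n=1)
        power(a=6, n=0)
        -> return 1
      -> return 6
    -> return 36
  -> return 216
-> return 1296

Final answer: 1296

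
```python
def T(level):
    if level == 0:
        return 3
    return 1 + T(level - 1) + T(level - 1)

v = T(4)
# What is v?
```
Call trace (a repeated sub-call is expanded the first time; later identical calls just restate its return value):
T(level=4)
  T(level=3)
    T(level=2)
      T(level=1)
        T(level=0)
        -> return 3
        T(level=0)
        -> return 3
      -> return 7
      T(level=1) -> return 7  (same call as traced above)
    -> return 15
    T(level=2) -> return 15  (same call as traced above)
  -> return 31
  T(level=3) -> return 31  (same call as traced above)
-> return 63

Final answer: 63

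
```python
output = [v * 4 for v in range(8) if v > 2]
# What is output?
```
Trace:
  v=0
  v=1
  v=2
  v=3
  v=4
  v=5
  v=6
  v=7
  output=[12, 16, 20, 24, 28]

Final answer: [12, 16, 20, 24, 28]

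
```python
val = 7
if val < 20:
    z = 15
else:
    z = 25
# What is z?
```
Trace:
  val=7
  val=7, z=15

Final answer: 15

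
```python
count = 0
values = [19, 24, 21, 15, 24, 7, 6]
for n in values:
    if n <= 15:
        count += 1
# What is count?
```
Trace:
  count=0
  count=0, n=19
  count=0, n=24
  count=0, n=21
  count=1, n=15
  count=1, n=24
  count=2, n=7
  count=3, n=6

Final answer: 3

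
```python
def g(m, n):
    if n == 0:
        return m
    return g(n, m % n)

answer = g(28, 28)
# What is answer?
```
Call trace:
g(m=28, n=28)
  g(m=28, n=0)
  -> return 28
-> return 28

Final answer: 28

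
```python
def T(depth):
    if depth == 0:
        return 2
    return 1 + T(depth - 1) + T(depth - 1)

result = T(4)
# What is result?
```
Call trace (a repeated sub-call is expanded the first time; later identical calls just restate its return value):
T(depth=4)
  T(depth=3)
    T(depth=2)
      T(depth=1)
        T(depth=0)
        -> return 2
        T(depth=0)
        -> return 2
      -> return 5
      T(depth=1) -> return 5  (same call as traced above)
    -> return 11
    T(depth=2) -> return 11  (same call as traced above)
  -> return 23
  T(depth=3) -> return 23  (same call as traced above)
-> return 47

Final answer: 47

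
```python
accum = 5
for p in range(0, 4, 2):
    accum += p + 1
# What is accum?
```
Trace:
  accum=5
  accum=6, p=0
  accum=9, p=2

Final answer: 9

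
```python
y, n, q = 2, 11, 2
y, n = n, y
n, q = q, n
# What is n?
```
Trace:
  y=2, n=11, q=2
  y=11, n=2, q=2
  y=11, n=2, q=2

Final answer: 2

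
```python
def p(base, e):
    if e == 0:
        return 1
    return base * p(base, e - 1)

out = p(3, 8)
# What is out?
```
Call trace:
p(base=3, e=8)
  p(base=3, e=7)
    p(base=3, e=6)
      p(base=3, e=5)
        p(base=3, e=4)
          p(base=3, e=3)
            p(base=3, e=2)
              p(base=3, e=1)
                p(base=3, e=0)
                -> return 1
              -> return 3
            -> return 9
          -> return 27
        -> return 81
      -> return 243
    -> return 729
  -> return 2187
-> return 6561

Final answer: 6561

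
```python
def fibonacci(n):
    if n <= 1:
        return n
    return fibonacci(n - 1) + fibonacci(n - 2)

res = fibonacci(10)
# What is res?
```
Call trace (a repeated sub-call is expanded the first time; later identical calls just restate its return value):
fibonacci(n=10)
  fibonacci(n=9)
    fibonacci(n=8)
      fibonacci(n=7)
        fibonacci(n=6)
          fibonacci(n=5)
            fibonacci(n=4)
              fibonacci(n=3)
                fibonacci(n=2)
                  fibonacci(n=1)
                  -> return 1
                  fibonacci(n=0)
                  -> return 0
                -> return 1
                fibonacci(n=1)
                -> return 1
              -> return 2
              fibonacci(n=2) -> return 1  (same call as traced above)
            -> return 3
            fibonacci(n=3) -> return 2  (same call as traced above)
          -> return 5
          fibonacci(n=4) -> return 3  (same call as traced above)
        -> return 8
        fibonacci(n=5) -> return 5  (same call as traced above)
      -> return 13
      fibonacci(n=6) -> return 8  (same call as traced above)
    -> return 21
    fibonacci(n=7) -> return 13  (same call as traced above)
  -> return 34
  fibonacci(n=8) -> return 21  (same call as traced above)
-> return 55

Final answer: 55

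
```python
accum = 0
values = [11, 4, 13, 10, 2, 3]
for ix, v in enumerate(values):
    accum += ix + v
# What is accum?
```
Trace:
  accum=0
  accum=11, ix=0, v=11
  accum=16, ix=1, v=4
  accum=31, ix=2, v=13
  accum=44, ix=3, v=10
  accum=50, ix=4, v=2
  accum=58, ix=5, v=3

Final answer: 58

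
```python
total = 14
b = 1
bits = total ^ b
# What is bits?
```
Trace:
  total=14
  total=14, b=1
  total=14, b=1, bits=15

Final answer: 15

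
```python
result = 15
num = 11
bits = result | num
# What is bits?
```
Trace:
  result=15
  result=15, num=11
  result=15, num=11, bits=15

Final answer: 15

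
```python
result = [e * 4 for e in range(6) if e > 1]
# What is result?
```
Trace:
  e=0
  e=1
  e=2
  e=3
  e=4
  e=5
  result=[8, 12, 16, 20]

Final answer: [8, 12, 16, 20]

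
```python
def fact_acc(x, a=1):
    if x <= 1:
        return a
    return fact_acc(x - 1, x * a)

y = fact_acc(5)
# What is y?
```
Call trace:
fact_acc(x=5, a=1)
  fact_acc(x=4, a=5)
    fact_acc(x=3, a=20)
      fact_acc(x=2, a=60)
        fact_acc(x=1, a=120)
        -> return 120
      -> return 120
    -> return 120
  -> return 120
-> return 120

Final answer: 120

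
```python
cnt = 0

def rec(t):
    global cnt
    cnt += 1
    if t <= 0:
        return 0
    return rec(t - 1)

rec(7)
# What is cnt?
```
Call trace:
rec(t=7)
  rec(t=6)
    rec(t=5)
      rec(t=4)
        rec(t=3)
          rec(t=2)
            rec(t=1)
              rec(t=0)
              -> return 0
            -> return 0
          -> return 0
        -> return 0
      -> return 0
    -> return 0
  -> return 0
-> return 0

cnt is incremented once per call. rec is entered once for each t = 7, 6, 5, 4, 3, 2, 1, 0 (the t <= 0 call returns without recursing), i.e. 7 + 1 calls.
cnt = 8

Final answer: 8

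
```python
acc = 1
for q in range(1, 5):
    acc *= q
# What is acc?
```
Trace:
  acc=1
  acc=1, q=1
  acc=2, q=2
  acc=6, q=3
  acc=24, q=4

Final answer: 24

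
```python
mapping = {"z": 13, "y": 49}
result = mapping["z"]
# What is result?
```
Trace:
  mapping={'z': 13, 'y': 49}
  mapping={'z': 13, 'y': 49}, result=13

Final answer: 13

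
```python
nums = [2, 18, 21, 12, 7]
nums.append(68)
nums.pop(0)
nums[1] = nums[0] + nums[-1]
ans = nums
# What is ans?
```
Trace:
  nums=[2, 18, 21, 12, 7]
  nums=[2, 18, 21, 12, 7, 68]
  nums=[18, 21, 12, 7, 68]
  nums=[18, 86, 12, 7, 68]
  nums=[18, 86, 12, 7, 68], ans=[18, 86, 12, 7, 68]

Final answer: [18, 86, 12, 7, 68]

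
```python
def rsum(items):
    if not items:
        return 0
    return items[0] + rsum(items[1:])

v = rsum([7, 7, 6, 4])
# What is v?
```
Call trace:
rsum(items=[7, 7, 6, 4])
  rsum(items=[7, 6, 4])
    rsum(items=[6, 4])
      rsum(items=[4])
        rsum(items=[])
        -> return 0
      -> return 4
    -> return 10
  -> return 17
-> return 24

Final answer: 24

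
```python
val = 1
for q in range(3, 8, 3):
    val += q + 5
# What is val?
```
Trace:
  val=1
  val=9, q=3
  val=20, q=6

Final answer: 20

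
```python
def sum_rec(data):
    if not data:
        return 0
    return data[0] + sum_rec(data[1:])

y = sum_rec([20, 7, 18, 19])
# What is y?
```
Call trace:
sum_rec(data=[20, 7, 18, 19])
  sum_rec(data=[7, 18, 19])
    sum_rec(data=[18, 19])
      sum_rec(data=[19])
        sum_rec(data=[])
        -> return 0
      -> return 19
    -> return 37
  -> return 44
-> return 64

Final answer: 64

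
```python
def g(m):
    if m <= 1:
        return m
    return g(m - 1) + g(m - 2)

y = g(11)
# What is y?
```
Call trace (a repeated sub-call is expanded the first time; later identical calls just restate its return value):
g(m=11)
  g(m=10)
    g(m=9)
      g(m=8)
        g(m=7)
          g(m=6)
            g(m=5)
              g(m=4)
                g(m=3)
                  g(m=2)
                    g(m=1)
                    -> return 1
                    g(m=0)
                    -> return 0
                  -> return 1
                  g(m=1)
                  -> return 1
                -> return 2
                g(m=2) -> return 1  (same call as traced above)
              -> return 3
              g(m=3) -> return 2  (same call as traced above)
            -> return 5
            g(m=4) -> return 3  (same call as traced above)
          -> return 8
          g(m=5) -> return 5  (same call as traced above)
        -> return 13
        g(m=6) -> return 8  (same call as traced above)
      -> return 21
      g(m=7) -> return 13  (same call as traced above)
    -> return 34
    g(m=8) -> return 21  (same call as traced above)
  -> return 55
  g(m=9) -> return 34  (same call as traced above)
-> return 89

Final answer: 89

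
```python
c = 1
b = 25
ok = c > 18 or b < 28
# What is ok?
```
Trace:
  c=1
  c=1, b=25
  c=1, b=25, ok=True

Final answer: True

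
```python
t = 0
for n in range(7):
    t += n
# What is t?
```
Trace:
  t=0
  t=0, n=0
  t=1, n=1
  t=3, n=2
  t=6, n=3
  t=10, n=4
  t=15, n=5
  t=21, n=6

Final answer: 21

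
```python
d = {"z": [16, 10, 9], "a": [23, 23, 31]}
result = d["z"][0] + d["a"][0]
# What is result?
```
Trace:
  d={'z': [16, 10, 9], 'a': [23, 23, 31]}
  d={'z': [16, 10, 9], 'a': [23, 23, 31]}, result=39

Final answer: 39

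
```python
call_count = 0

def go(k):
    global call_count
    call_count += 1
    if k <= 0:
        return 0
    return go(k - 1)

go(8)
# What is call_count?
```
Call trace:
go(k=8)
  go(k=7)
    go(k=6)
      go(k=5)
        go(k=4)
          go(k=3)
            go(k=2)
              go(k=1)
                go(k=0)
                -> return 0
              -> return 0
            -> return 0
          -> return 0
        -> return 0
      -> return 0
    -> return 0
  -> return 0
-> return 0

call_count is incremented once per call. go is entered once for each k = 8, 7, 6, 5, 4, 3, 2, 1, 0 (the k <= 0 call returns without recursing), i.e. 8 + 1 calls.
call_count = 9

Final answer: 9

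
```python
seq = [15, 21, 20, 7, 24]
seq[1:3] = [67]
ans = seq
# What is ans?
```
Trace:
  seq=[15, 21, 20, 7, 24]
  seq=[15, 67, 7, 24]
  seq=[15, 67, 7, 24], ans=[15, 67, 7, 24]

Final answer: [15, 67, 7, 24]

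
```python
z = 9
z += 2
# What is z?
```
Trace:
  z=9
  z=11

Final answer: 11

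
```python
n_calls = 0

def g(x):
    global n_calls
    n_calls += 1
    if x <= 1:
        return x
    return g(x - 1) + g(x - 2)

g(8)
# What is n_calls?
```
Call trace (a repeated sub-call is expanded the first time; later identical calls just restate its return value):
g(x=8)
  g(x=7)
    g(x=6)
      g(x=5)
        g(x=4)
          g(x=3)
            g(x=2)
              g(x=1)
              -> return 1
              g(x=0)
              -> return 0
            -> return 1
            g(x=1)
            -> return 1
          -> return 2
          g(x=2) -> return 1  (same call as traced above)
        -> return 3
        g(x=3) -> return 2  (same call as traced above)
      -> return 5
      g(x=4) -> return 3  (same call as traced above)
    -> return 8
    g(x=5) -> return 5  (same call as traced above)
  -> return 13
  g(x=6) -> return 8  (same call as traced above)
-> return 21

n_calls is incremented once per call, so count the calls in each subtree. Let C(x) = number of calls made by g(x).
C(0) = C(1) = 1 (base case, no recursion); C(x) = 1 + C(x - 1) + C(x - 2) otherwise.
C(2) = 1 + C(1) + C(0) = 1 + 1 + 1 = 3
C(3) = 1 + C(2) + C(1) = 1 + 3 + 1 = 5
C(4) = 1 + C(3) + C(2) = 1 + 5 + 3 = 9
C(5) = 1 + C(4) + C(3) = 1 + 9 + 5 = 15
C(6) = 1 + C(5) + C(4) = 1 + 15 + 9 = 25
C(7) = 1 + C(6) + C(5) = 1 + 25 + 15 = 41
C(8) = 1 + C(7) + C(6) = 1 + 41 + 25 = 67
n_calls = C(8) = 67

Final answer: 67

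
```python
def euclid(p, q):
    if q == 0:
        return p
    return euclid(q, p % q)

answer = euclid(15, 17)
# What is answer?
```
Call trace:
euclid(p=15, q=17)
  euclid(p=17, q=15)
    euclid(p=15, q=2)
      euclid(p=2, q=1)
        euclid(p=1, q=0)
        -> return 1
      -> return 1
    -> return 1
  -> return 1
-> return 1

Final answer: 1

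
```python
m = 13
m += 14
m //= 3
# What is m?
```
Trace:
  m=13
  m=27
  m=9

Final answer: 9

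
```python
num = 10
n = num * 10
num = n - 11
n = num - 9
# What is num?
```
Trace:
  num=10
  num=10, n=100
  num=89, n=100
  num=89, n=80

Final answer: 89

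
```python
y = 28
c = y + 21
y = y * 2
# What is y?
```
Trace:
  y=28
  y=28, c=49
  y=56, c=49

Final answer: 56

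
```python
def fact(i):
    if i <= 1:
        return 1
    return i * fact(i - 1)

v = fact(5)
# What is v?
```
Call trace:
fact(i=5)
  fact(i=4)
    fact(i=3)
      fact(i=2)
        fact(i=1)
        -> return 1
      -> return 2
    -> return 6
  -> return 24
-> return 120

Final answer: 120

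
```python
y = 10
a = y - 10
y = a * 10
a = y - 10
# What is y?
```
Trace:
  y=10
  y=10, a=0
  y=0, a=0
  y=0, a=-10

Final answer: 0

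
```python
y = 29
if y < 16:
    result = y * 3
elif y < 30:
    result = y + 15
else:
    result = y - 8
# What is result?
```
Trace:
  y=29
  y=29, result=44

Final answer: 44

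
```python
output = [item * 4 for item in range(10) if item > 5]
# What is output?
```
Trace:
  item=0
  item=1
  item=2
  item=3
  item=4
  item=5
  item=6
  item=7
  item=8
  item=9
  output=[24, 28, 32, 36]

Final answer: [24, 28, 32, 36]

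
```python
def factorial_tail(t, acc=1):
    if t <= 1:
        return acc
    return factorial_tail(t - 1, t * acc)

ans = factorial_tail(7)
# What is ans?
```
Call trace:
factorial_tail(t=7, acc=1)
  factorial_tail(t=6, acc=7)
    factorial_tail(t=5, acc=42)
      factorial_tail(t=4, acc=210)
        factorial_tail(t=3, acc=840)
          factorial_tail(t=2, acc=2520)
            factorial_tail(t=1, acc=5040)
            -> return 5040
          -> return 5040
        -> return 5040
      -> return 5040
    -> return 5040
  -> return 5040
-> return 5040

Final answer: 5040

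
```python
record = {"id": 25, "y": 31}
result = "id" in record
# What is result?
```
Trace:
  record={'id': 25, 'y': 31}
  record={'id': 25, 'y': 31}, result=True

Final answer: True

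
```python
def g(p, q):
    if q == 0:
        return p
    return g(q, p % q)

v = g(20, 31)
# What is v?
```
Call trace:
g(p=20, q=31)
  g(p=31, q=20)
    g(p=20, q=11)
      g(p=11, q=9)
        g(p=9, q=2)
          g(p=2, q=1)
            g(p=1, q=0)
            -> return 1
          -> return 1
        -> return 1
      -> return 1
    -> return 1
  -> return 1
-> return 1

Final answer: 1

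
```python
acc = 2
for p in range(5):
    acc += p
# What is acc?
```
Trace:
  acc=2
  acc=2, p=0
  acc=3, p=1
  acc=5, p=2
  acc=8, p=3
  acc=12, p=4

Final answer: 12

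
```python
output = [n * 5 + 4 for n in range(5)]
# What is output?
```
Trace:
  n=0
  n=1
  n=2
  n=3
  n=4
  output=[4, 9, 14, 19, 24]

Final answer: [4, 9, 14, 19, 24]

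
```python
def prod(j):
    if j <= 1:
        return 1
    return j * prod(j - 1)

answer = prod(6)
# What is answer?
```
Call trace:
prod(j=6)
  prod(j=5)
    prod(j=4)
      prod(j=3)
        prod(j=2)
          prod(j=1)
          -> return 1
        -> return 2
      -> return 6
    -> return 24
  -> return 120
-> return 720

Final answer: 720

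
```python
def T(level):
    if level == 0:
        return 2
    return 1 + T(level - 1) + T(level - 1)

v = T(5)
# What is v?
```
Call trace (a repeated sub-call is expanded the first time; later identical calls just restate its return value):
T(level=5)
  T(level=4)
    T(level=3)
      T(level=2)
        T(level=1)
          T(level=0)
          -> return 2
          T(level=0)
          -> return 2
        -> return 5
        T(level=1) -> return 5  (same call as traced above)
      -> return 11
      T(level=2) -> return 11  (same call as traced above)
    -> return 23
    T(level=3) -> return 23  (same call as traced above)
  -> return 47
  T(level=4) -> return 47  (same call as traced above)
-> return 95

Final answer: 95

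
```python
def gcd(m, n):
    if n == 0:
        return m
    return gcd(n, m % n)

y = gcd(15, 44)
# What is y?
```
Call trace:
gcd(m=15, n=44)
  gcd(m=44, n=15)
    gcd(m=15, n=14)
      gcd(m=14, n=1)
        gcd(m=1, n=0)
        -> return 1
      -> return 1
    -> return 1
  -> return 1
-> return 1

Final answer: 1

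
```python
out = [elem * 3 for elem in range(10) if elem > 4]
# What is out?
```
Trace:
  elem=0
  elem=1
  elem=2
  elem=3
  elem=4
  elem=5
  elem=6
  elem=7
  elem=8
  elem=9
  out=[15, 18, 21, 24, 27]

Final answer: [15, 18, 21, 24, 27]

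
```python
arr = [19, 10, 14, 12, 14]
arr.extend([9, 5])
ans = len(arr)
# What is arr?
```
Trace:
  arr=[19, 10, 14, 12, 14]
  arr=[19, 10, 14, 12, 14, 9, 5]
  arr=[19, 10, 14, 12, 14, 9, 5], ans=7

Final answer: [19, 10, 14, 12, 14, 9, 5]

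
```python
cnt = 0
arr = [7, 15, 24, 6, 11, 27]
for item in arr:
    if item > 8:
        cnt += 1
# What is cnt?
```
Trace:
  cnt=0
  cnt=0, item=7
  cnt=1, item=15
  cnt=2, item=24
  cnt=2, item=6
  cnt=3, item=11
  cnt=4, item=27

Final answer: 4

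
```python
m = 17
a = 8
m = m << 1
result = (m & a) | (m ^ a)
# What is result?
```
Trace:
  m=17
  m=17, a=8
  m=34, a=8
  m=34, a=8, result=42

Final answer: 42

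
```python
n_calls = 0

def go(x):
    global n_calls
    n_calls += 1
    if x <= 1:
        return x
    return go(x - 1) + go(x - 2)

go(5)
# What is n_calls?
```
Call trace (a repeated sub-call is expanded the first time; later identical calls just restate its return value):
go(x=5)
  go(x=4)
    go(x=3)
      go(x=2)
        go(x=1)
        -> return 1
        go(x=0)
        -> return 0
      -> return 1
      go(x=1)
      -> return 1
    -> return 2
    go(x=2) -> return 1  (same call as traced above)
  -> return 3
  go(x=3) -> return 2  (same call as traced above)
-> return 5

n_calls is incremented once per call, so count the calls in each subtree. Let C(x) = number of calls made by go(x).
C(0) = C(1) = 1 (base case, no recursion); C(x) = 1 + C(x - 1) + C(x - 2) otherwise.
C(2) = 1 + C(1) + C(0) = 1 + 1 + 1 = 3
C(3) = 1 + C(2) + C(1) = 1 + 3 + 1 = 5
C(4) = 1 + C(3) + C(2) = 1 + 5 + 3 = 9
C(5) = 1 + C(4) + C(3) = 1 + 9 + 5 = 15
n_calls = C(5) = 15

Final answer: 15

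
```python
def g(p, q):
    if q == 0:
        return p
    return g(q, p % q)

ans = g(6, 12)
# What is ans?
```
Call trace:
g(p=6, q=12)
  g(p=12, q=6)
    g(p=6, q=0)
    -> return 6
  -> return 6
-> return 6

Final answer: 6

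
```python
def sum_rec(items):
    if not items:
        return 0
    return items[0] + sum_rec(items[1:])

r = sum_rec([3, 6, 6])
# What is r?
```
Call trace:
sum_rec(items=[3, 6, 6])
  sum_rec(items=[6, 6])
    sum_rec(items=[6])
      sum_rec(items=[])
      -> return 0
    -> return 6
  -> return 12
-> return 15

Final answer: 15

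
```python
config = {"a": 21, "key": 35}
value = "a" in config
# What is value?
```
Trace:
  config={'a': 21, 'key': 35}
  config={'a': 21, 'key': 35}, value=True

Final answer: True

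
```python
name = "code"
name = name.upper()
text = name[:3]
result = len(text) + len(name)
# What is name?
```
Trace:
  name='code'
  name='CODE'
  name='CODE', text='COD'
  name='CODE', text='COD', result=7

Final answer: 'CODE'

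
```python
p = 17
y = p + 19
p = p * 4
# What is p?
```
Trace:
  p=17
  p=17, y=36
  p=68, y=36

Final answer: 68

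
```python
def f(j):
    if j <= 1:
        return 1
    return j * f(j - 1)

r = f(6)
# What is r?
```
Call trace:
f(j=6)
  f(j=5)
    f(j=4)
      f(j=3)
        f(j=2)
          f(j=1)
          -> return 1
        -> return 2
      -> return 6
    -> return 24
  -> return 120
-> return 720

Final answer: 720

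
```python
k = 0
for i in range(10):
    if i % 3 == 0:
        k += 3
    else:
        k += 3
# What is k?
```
Trace:
  k=0
  k=3, i=0
  k=6, i=1
  k=9, i=2
  k=12, i=3
  k=15, i=4
  k=18, i=5
  k=21, i=6
  k=24, i=7
  k=27, i=8
  k=30, i=9

Final answer: 30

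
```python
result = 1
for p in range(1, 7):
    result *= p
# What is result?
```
Trace:
  result=1
  result=1, p=1
  result=2, p=2
  result=6, p=3
  result=24, p=4
  result=120, p=5
  result=720, p=6

Final answer: 720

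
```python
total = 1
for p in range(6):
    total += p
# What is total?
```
Trace:
  total=1
  total=1, p=0
  total=2, p=1
  total=4, p=2
  total=7, p=3
  total=11, p=4
  total=16, p=5

Final answer: 16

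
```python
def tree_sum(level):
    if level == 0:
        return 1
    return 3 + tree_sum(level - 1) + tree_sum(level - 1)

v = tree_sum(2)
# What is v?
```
Call trace (a repeated sub-call is expanded the first time; later identical calls just restate its return value):
tree_sum(level=2)
  tree_sum(level=1)
    tree_sum(level=0)
    -> return 1
    tree_sum(level=0)
    -> return 1
  -> return 5
  tree_sum(level=1) -> return 5  (same call as traced above)
-> return 13

Final answer: 13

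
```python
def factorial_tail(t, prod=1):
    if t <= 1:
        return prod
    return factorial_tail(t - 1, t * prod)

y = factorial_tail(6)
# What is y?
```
Call trace:
factorial_tail(t=6, prod=1)
  factorial_tail(t=5, prod=6)
    factorial_tail(t=4, prod=30)
      factorial_tail(t=3, prod=120)
        factorial_tail(t=2, prod=360)
          factorial_tail(t=1, prod=720)
          -> return 720
        -> return 720
      -> return 720
    -> return 720
  -> return 720
-> return 720

Final answer: 720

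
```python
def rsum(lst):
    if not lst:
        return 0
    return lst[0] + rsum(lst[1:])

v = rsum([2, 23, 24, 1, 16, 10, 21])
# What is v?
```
Call trace:
rsum(lst=[2, 23, 24, 1, 16, 10, 21])
  rsum(lst=[23, 24, 1, 16, 10, 21])
    rsum(lst=[24, 1, 16, 10, 21])
      rsum(lst=[1, 16, 10, 21])
        rsum(lst=[16, 10, 21])
          rsum(lst=[10, 21])
            rsum(lst=[21])
              rsum(lst=[])
              -> return 0
            -> return 21
          -> return 31
        -> return 47
      -> return 48
    -> return 72
  -> return 95
-> return 97

Final answer: 97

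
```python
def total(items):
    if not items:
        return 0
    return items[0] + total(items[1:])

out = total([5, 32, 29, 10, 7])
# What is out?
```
Call trace:
total(items=[5, 32, 29, 10, 7])
  total(items=[32, 29, 10, 7])
    total(items=[29, 10, 7])
      total(items=[10, 7])
        total(items=[7])
          total(items=[])
          -> return 0
        -> return 7
      -> return 17
    -> return 46
  -> return 78
-> return 83

Final answer: 83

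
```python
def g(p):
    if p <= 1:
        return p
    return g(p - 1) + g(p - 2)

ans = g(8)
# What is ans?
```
Call trace (a repeated sub-call is expanded the first time; later identical calls just restate its return value):
g(p=8)
  g(p=7)
    g(p=6)
      g(p=5)
        g(p=4)
          g(p=3)
            g(p=2)
              g(p=1)
              -> return 1
              g(p=0)
              -> return 0
            -> return 1
            g(p=1)
            -> return 1
          -> return 2
          g(p=2) -> return 1  (same call as traced above)
        -> return 3
        g(p=3) -> return 2  (same call as traced above)
      -> return 5
      g(p=4) -> return 3  (same call as traced above)
    -> return 8
    g(p=5) -> return 5  (same call as traced above)
  -> return 13
  g(p=6) -> return 8  (same call as traced above)
-> return 21

Final answer: 21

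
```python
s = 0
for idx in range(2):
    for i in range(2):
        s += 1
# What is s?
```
Trace:
  s=0
  s=1, idx=0, i=0
  s=2, idx=0, i=1
  s=3, idx=1, i=0
  s=4, idx=1, i=1

Final answer: 4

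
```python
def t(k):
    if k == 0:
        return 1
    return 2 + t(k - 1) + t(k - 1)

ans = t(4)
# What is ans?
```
Call trace (a repeated sub-call is expanded the first time; later identical calls just restate its return value):
t(k=4)
  t(k=3)
    t(k=2)
      t(k=1)
        t(k=0)
        -> return 1
        t(k=0)
        -> return 1
      -> return 4
      t(k=1) -> return 4  (same call as traced above)
    -> return 10
    t(k=2) -> return 10  (same call as traced above)
  -> return 22
  t(k=3) -> return 22  (same call as traced above)
-> return 46

Final answer: 46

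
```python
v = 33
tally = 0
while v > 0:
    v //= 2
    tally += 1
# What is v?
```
Trace:
  v=33
  v=33, tally=0
  v=16, tally=1
  v=8, tally=2
  v=4, tally=3
  v=2, tally=4
  v=1, tally=5
  v=0, tally=6

Final answer: 0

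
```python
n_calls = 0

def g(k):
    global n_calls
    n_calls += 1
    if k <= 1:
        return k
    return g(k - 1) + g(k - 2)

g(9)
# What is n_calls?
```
Call trace (a repeated sub-call is expanded the first time; later identical calls just restate its return value):
g(k=9)
  g(k=8)
    g(k=7)
      g(k=6)
        g(k=5)
          g(k=4)
            g(k=3)
              g(k=2)
                g(k=1)
                -> return 1
                g(k=0)
                -> return 0
              -> return 1
              g(k=1)
              -> return 1
            -> return 2
            g(k=2) -> return 1  (same call as traced above)
          -> return 3
          g(k=3) -> return 2  (same call as traced above)
        -> return 5
        g(k=4) -> return 3  (same call as traced above)
      -> return 8
      g(k=5) -> return 5  (same call as traced above)
    -> return 13
    g(k=6) -> return 8  (same call as traced above)
  -> return 21
  g(k=7) -> return 13  (same call as traced above)
-> return 34

n_calls is incremented once per call, so count the calls in each subtree. Let C(k) = number of calls made by g(k).
C(0) = C(1) = 1 (base case, no recursion); C(k) = 1 + C(k - 1) + C(k - 2) otherwise.
C(2) = 1 + C(1) + C(0) = 1 + 1 + 1 = 3
C(3) = 1 + C(2) + C(1) = 1 + 3 + 1 = 5
C(4) = 1 + C(3) + C(2) = 1 + 5 + 3 = 9
C(5) = 1 + C(4) + C(3) = 1 + 9 + 5 = 15
C(6) = 1 + C(5) + C(4) = 1 + 15 + 9 = 25
C(7) = 1 + C(6) + C(5) = 1 + 25 + 15 = 41
C(8) = 1 + C(7) + C(6) = 1 + 41 + 25 = 67
C(9) = 1 + C(8) + C(7) = 1 + 67 + 41 = 109
n_calls = C(9) = 109

Final answer: 109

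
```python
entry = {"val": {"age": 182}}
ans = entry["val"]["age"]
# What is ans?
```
Trace:
  entry={'val': {'age': 182}}
  entry={'val': {'age': 182}}, ans=182

Final answer: 182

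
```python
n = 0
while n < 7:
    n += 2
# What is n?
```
Trace:
  n=0
  n=2
  n=4
  n=6
  n=8

Final answer: 8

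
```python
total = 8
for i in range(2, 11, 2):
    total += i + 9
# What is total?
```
Trace:
  total=8
  total=19, i=2
  total=32, i=4
  total=47, i=6
  total=64, i=8
  total=83, i=10

Final answer: 83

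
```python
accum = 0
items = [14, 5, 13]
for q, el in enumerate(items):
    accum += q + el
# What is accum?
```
Trace:
  accum=0
  accum=14, q=0, el=14
  accum=20, q=1, el=5
  accum=35, q=2, el=13

Final answer: 35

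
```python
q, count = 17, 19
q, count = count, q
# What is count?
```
Trace:
  q=17, count=19
  q=19, count=17

Final answer: 17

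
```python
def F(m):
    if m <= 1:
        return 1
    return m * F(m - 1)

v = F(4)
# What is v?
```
Call trace:
F(m=4)
  F(m=3)
    F(m=2)
      F(m=1)
      -> return 1
    -> return 2
  -> return 6
-> return 24

Final answer: 24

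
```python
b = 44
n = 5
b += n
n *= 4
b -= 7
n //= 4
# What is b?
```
Trace:
  b=44
  b=44, n=5
  b=49, n=5
  b=49, n=20
  b=42, n=20
  b=42, n=5

Final answer: 42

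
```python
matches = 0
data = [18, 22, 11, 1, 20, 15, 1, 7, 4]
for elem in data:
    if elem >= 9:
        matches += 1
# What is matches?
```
Trace:
  matches=0
  matches=1, elem=18
  matches=2, elem=22
  matches=3, elem=11
  matches=3, elem=1
  matches=4, elem=20
  matches=5, elem=15
  matches=5, elem=1
  matches=5, elem=7
  matches=5, elem=4

Final answer: 5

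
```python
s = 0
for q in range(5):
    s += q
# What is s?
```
Trace:
  s=0
  s=0, q=0
  s=1, q=1
  s=3, q=2
  s=6, q=3
  s=10, q=4

Final answer: 10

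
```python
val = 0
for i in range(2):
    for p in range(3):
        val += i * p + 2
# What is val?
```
Trace:
  val=0
  val=2, i=0, p=0
  val=4, i=0, p=1
  val=6, i=0, p=2
  val=8, i=1, p=0
  val=11, i=1, p=1
  val=15, i=1, p=2

Final answer: 15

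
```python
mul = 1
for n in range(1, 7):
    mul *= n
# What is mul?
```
Trace:
  mul=1
  mul=1, n=1
  mul=2, n=2
  mul=6, n=3
  mul=24, n=4
  mul=120, n=5
  mul=720, n=6

Final answer: 720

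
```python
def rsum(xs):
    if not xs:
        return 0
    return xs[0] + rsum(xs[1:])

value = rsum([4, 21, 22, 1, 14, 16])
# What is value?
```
Call trace:
rsum(xs=[4, 21, 22, 1, 14, 16])
  rsum(xs=[21, 22, 1, 14, 16])
    rsum(xs=[22, 1, 14, 16])
      rsum(xs=[1, 14, 16])
        rsum(xs=[14, 16])
          rsum(xs=[16])
            rsum(xs=[])
            -> return 0
          -> return 16
        -> return 30
      -> return 31
    -> return 53
  -> return 74
-> return 78

Final answer: 78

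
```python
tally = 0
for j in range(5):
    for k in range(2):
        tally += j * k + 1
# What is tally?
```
Trace:
  tally=0
  tally=1, j=0, k=0
  tally=2, j=0, k=1
  tally=3, j=1, k=0
  tally=5, j=1, k=1
  tally=6, j=2, k=0
  tally=9, j=2, k=1
  tally=10, j=3, k=0
  tally=14, j=3, k=1
  tally=15, j=4, k=0
  tally=20, j=4, k=1

Final answer: 20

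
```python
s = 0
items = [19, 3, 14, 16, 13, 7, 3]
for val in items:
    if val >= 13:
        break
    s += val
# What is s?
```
Trace:
  s=0
  s=0, val=19

Final answer: 0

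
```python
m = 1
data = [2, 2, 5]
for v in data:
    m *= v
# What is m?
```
Trace:
  m=1
  m=2, v=2
  m=4, v=2
  m=20, v=5

Final answer: 20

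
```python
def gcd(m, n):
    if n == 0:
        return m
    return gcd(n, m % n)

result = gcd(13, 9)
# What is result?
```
Call trace:
gcd(m=13, n=9)
  gcd(m=9, n=4)
    gcd(m=4, n=1)
      gcd(m=1, n=0)
      -> return 1
    -> return 1
  -> return 1
-> return 1

Final answer: 1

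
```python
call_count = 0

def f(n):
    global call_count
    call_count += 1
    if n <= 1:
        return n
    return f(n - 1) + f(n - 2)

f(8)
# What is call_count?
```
Call trace (a repeated sub-call is expanded the first time; later identical calls just restate its return value):
f(n=8)
  f(n=7)
    f(n=6)
      f(n=5)
        f(n=4)
          f(n=3)
            f(n=2)
              f(n=1)
              -> return 1
              f(n=0)
              -> return 0
            -> return 1
            f(n=1)
            -> return 1
          -> return 2
          f(n=2) -> return 1  (same call as traced above)
        -> return 3
        f(n=3) -> return 2  (same call as traced above)
      -> return 5
      f(n=4) -> return 3  (same call as traced above)
    -> return 8
    f(n=5) -> return 5  (same call as traced above)
  -> return 13
  f(n=6) -> return 8  (same call as traced above)
-> return 21

call_count is incremented once per call, so count the calls in each subtree. Let C(n) = number of calls made by f(n).
C(0) = C(1) = 1 (base case, no recursion); C(n) = 1 + C(n - 1) + C(n - 2) otherwise.
C(2) = 1 + C(1) + C(0) = 1 + 1 + 1 = 3
C(3) = 1 + C(2) + C(1) = 1 + 3 + 1 = 5
C(4) = 1 + C(3) + C(2) = 1 + 5 + 3 = 9
C(5) = 1 + C(4) + C(3) = 1 + 9 + 5 = 15
C(6) = 1 + C(5) + C(4) = 1 + 15 + 9 = 25
C(7) = 1 + C(6) + C(5) = 1 + 25 + 15 = 41
C(8) = 1 + C(7) + C(6) = 1 + 41 + 25 = 67
call_count = C(8) = 67

Final answer: 67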